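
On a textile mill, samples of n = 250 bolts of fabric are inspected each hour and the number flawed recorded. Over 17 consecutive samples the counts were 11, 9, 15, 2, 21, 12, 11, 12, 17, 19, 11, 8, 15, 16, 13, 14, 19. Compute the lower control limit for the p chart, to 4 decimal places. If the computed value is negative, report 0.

p̄ = Σdᵢ / (k·n) = 225 / (17 × 250) = 0.05294
LCL = p̄ − 3·√(p̄(1−p̄)/n) = 0.05294 − 3 × 0.01416 = 0.01046

0.0105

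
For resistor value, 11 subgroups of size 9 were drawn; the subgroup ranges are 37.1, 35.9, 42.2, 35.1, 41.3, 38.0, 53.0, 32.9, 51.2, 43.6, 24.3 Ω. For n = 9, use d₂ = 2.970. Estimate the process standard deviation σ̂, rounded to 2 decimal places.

13.30

R̄ = (37.1 + 35.9 + 42.2 + 35.1 + 41.3 + 38.0 + 53.0 + 32.9 + 51.2 + 43.6 + 24.3) / 11 = 39.5091
σ̂ = R̄ / d₂ = 39.5091 / 2.970 = 13.3027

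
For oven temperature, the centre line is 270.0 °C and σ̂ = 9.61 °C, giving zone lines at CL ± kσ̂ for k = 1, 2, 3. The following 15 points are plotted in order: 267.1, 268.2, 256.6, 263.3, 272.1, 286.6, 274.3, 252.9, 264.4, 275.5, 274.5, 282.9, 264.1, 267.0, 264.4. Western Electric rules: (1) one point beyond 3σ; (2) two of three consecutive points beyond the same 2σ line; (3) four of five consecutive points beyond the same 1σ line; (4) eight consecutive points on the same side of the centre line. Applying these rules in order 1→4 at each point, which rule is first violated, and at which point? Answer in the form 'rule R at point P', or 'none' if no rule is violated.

Zone of each point (C = within 1σ̂, B = 1σ̂–2σ̂, A = 2σ̂–3σ̂, * = beyond 3σ̂; sign = side of CL): 1:-C, 2:-C, 3:-B, 4:-C, 5:+C, 6:+B, 7:+C, 8:-B, 9:-C, 10:+C, 11:+C, 12:+B, 13:-C, 14:-C, 15:-C
No rule fires across all 15 points.

none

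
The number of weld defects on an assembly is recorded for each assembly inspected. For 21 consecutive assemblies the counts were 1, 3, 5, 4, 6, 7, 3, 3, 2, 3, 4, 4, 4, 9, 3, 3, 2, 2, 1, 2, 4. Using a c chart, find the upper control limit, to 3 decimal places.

9.241

c̄ = (1 + 3 + 5 + 4 + 6 + 7 + 3 + 3 + 2 + 3 + 4 + 4 + 4 + 9 + 3 + 3 + 2 + 2 + 1 + 2 + 4) / 21 = 75 / 21 = 3.5714
UCL = c̄ + 3√c̄ = 3.5714 + 3 × √3.5714 = 3.5714 + 3 × 1.8898 = 9.2409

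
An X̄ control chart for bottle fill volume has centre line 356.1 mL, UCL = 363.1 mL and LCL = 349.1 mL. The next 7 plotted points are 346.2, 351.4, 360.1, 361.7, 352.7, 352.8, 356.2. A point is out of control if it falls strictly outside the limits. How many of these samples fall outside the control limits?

1

Compare each point to [349.1, 363.1]: sample 1 = 346.2 < LCL.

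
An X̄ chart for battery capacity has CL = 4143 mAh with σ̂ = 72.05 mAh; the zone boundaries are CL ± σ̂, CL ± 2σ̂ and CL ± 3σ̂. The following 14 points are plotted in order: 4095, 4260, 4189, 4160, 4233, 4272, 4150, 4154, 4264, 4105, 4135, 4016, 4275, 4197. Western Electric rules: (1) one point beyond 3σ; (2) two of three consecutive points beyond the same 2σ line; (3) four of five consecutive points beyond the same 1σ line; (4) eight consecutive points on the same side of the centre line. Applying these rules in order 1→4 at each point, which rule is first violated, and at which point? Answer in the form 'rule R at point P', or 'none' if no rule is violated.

rule 4 at point 9

Zone of each point (C = within 1σ̂, B = 1σ̂–2σ̂, A = 2σ̂–3σ̂, * = beyond 3σ̂; sign = side of CL): 1:-C, 2:+B, 3:+C, 4:+C, 5:+B, 6:+B, 7:+C, 8:+C, 9:+B, 10:-C, 11:-C, 12:-B, 13:+B, 14:+C
Rule 4 (eight consecutive points on the same side of the centre line) is satisfied at point 9.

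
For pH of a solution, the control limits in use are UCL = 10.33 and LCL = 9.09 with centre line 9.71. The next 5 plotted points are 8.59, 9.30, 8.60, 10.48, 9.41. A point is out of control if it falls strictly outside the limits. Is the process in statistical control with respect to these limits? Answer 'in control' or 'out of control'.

Compare each point to [9.09, 10.33]: sample 1 = 8.59 < LCL; sample 3 = 8.60 < LCL; sample 4 = 10.48 > UCL.

out of control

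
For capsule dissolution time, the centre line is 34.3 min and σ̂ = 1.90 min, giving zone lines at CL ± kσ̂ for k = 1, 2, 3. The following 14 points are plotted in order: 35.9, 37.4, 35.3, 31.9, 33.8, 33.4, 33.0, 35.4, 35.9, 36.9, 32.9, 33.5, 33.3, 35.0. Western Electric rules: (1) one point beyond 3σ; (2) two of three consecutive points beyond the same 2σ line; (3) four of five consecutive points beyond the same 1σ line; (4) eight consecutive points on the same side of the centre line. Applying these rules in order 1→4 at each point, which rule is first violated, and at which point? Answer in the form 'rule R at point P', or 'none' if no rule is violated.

none

Zone of each point (C = within 1σ̂, B = 1σ̂–2σ̂, A = 2σ̂–3σ̂, * = beyond 3σ̂; sign = side of CL): 1:+C, 2:+B, 3:+C, 4:-B, 5:-C, 6:-C, 7:-C, 8:+C, 9:+C, 10:+B, 11:-C, 12:-C, 13:-C, 14:+C
No rule fires across all 14 points.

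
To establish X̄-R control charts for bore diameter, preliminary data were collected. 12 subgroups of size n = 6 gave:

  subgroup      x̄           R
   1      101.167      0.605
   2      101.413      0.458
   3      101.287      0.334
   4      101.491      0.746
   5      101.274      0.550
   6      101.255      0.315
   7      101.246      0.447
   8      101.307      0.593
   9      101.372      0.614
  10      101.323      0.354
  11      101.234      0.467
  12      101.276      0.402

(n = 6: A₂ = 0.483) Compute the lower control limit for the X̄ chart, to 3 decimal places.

X̄̄ = (101.167 + 101.413 + 101.287 + 101.491 + 101.274 + 101.255 + 101.246 + 101.307 + 101.372 + 101.323 + 101.234 + 101.276) / 12 = 1215.6450 / 12 = 101.3037
R̄ = (0.605 + 0.458 + 0.334 + 0.746 + 0.550 + 0.315 + 0.447 + 0.593 + 0.614 + 0.354 + 0.467 + 0.402) / 12 = 5.8850 / 12 = 0.4904
LCL = X̄̄ − A₂·R̄ = 101.3037 − 0.483 × 0.4904 = 101.0669

101.067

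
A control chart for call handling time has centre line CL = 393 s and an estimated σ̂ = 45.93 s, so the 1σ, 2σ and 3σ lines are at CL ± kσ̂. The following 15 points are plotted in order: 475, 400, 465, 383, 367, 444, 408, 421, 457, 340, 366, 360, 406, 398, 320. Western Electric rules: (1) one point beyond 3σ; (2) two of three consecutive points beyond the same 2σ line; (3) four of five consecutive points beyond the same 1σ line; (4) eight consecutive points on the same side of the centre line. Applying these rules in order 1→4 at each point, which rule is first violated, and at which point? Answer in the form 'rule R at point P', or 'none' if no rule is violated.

Zone of each point (C = within 1σ̂, B = 1σ̂–2σ̂, A = 2σ̂–3σ̂, * = beyond 3σ̂; sign = side of CL): 1:+B, 2:+C, 3:+B, 4:-C, 5:-C, 6:+B, 7:+C, 8:+C, 9:+B, 10:-B, 11:-C, 12:-C, 13:+C, 14:+C, 15:-B
No rule fires across all 15 points.

none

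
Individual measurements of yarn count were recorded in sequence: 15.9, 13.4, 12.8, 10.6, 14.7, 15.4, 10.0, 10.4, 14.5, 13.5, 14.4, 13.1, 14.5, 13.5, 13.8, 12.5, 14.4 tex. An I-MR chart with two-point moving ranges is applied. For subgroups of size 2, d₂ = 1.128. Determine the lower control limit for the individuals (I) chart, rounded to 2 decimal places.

X̄ = (15.9 + 13.4 + 12.8 + 10.6 + 14.7 + 15.4 + 10.0 + 10.4 + 14.5 + 13.5 + 14.4 + 13.1 + 14.5 + 13.5 + 13.8 + 12.5 + 14.4) / 17 = 13.3765
Moving ranges: 2.5, 0.6, 2.2, 4.1, 0.7, 5.4, 0.4, 4.1, 1.0, 0.9, 1.3, 1.4, 1.0, 0.3, 1.3, 1.9; M̄R̄ = 29.1000 / 16 = 1.8188
LCL = X̄ − 3·M̄R̄/d₂ = 13.3765 − 3 × 1.8188 / 1.128 = 8.5394

8.54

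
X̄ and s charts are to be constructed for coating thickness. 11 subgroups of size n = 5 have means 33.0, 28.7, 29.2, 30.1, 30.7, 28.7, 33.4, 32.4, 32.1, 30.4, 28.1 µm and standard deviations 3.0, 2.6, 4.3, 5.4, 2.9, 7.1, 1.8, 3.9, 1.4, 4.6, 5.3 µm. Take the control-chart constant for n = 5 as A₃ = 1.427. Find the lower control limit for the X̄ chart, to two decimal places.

X̄̄ = (33.0 + 28.7 + 29.2 + 30.1 + 30.7 + 28.7 + 33.4 + 32.4 + 32.1 + 30.4 + 28.1) / 11 = 30.6182
s̄ = (3.0 + 2.6 + 4.3 + 5.4 + 2.9 + 7.1 + 1.8 + 3.9 + 1.4 + 4.6 + 5.3) / 11 = 3.8455
LCL = X̄̄ − A₃·s̄ = 30.6182 − 1.427 × 3.8455 = 25.1307

25.13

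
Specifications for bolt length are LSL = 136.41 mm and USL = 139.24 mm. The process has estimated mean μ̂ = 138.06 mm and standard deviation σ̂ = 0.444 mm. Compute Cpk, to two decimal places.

0.89

Cpu = (USL − μ̂) / (3σ̂) = (139.24 − 138.06) / (3 × 0.444) = 0.8859; Cpl = (μ̂ − LSL) / (3σ̂) = (138.06 − 136.41) / (3 × 0.444) = 1.2387; Cpk = min(Cpu, Cpl) = 0.8859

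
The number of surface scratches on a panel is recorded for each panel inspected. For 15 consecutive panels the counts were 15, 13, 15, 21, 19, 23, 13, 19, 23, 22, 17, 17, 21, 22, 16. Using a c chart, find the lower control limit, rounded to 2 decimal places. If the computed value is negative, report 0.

c̄ = (15 + 13 + 15 + 21 + 19 + 23 + 13 + 19 + 23 + 22 + 17 + 17 + 21 + 22 + 16) / 15 = 276 / 15 = 18.4000
LCL = c̄ − 3√c̄ = 18.4000 − 3 × 4.2895 = 5.5314

5.53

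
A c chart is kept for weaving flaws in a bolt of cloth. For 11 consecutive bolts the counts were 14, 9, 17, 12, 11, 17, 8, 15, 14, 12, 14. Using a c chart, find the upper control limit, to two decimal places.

23.82

c̄ = (14 + 9 + 17 + 12 + 11 + 17 + 8 + 15 + 14 + 12 + 14) / 11 = 143 / 11 = 13.0000
UCL = c̄ + 3√c̄ = 13.0000 + 3 × √13.0000 = 13.0000 + 3 × 3.6056 = 23.8167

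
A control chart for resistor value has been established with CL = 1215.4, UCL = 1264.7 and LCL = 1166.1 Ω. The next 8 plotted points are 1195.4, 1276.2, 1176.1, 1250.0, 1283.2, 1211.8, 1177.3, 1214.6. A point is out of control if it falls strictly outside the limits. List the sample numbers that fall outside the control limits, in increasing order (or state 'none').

Compare each point to [1166.1, 1264.7]: sample 2 = 1276.2 > UCL; sample 5 = 1283.2 > UCL.

2, 5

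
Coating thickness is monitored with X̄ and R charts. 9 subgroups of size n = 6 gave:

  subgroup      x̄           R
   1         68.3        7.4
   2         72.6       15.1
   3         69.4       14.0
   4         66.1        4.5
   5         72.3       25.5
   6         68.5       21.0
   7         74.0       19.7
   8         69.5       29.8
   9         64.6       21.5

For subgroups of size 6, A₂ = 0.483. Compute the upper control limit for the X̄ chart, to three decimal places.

77.984

X̄̄ = (68.3 + 72.6 + 69.4 + 66.1 + 72.3 + 68.5 + 74.0 + 69.5 + 64.6) / 9 = 625.3000 / 9 = 69.4778
R̄ = (7.4 + 15.1 + 14.0 + 4.5 + 25.5 + 21.0 + 19.7 + 29.8 + 21.5) / 9 = 158.5000 / 9 = 17.6111
UCL = X̄̄ + A₂·R̄ = 69.4778 + 0.483 × 17.6111 = 77.9839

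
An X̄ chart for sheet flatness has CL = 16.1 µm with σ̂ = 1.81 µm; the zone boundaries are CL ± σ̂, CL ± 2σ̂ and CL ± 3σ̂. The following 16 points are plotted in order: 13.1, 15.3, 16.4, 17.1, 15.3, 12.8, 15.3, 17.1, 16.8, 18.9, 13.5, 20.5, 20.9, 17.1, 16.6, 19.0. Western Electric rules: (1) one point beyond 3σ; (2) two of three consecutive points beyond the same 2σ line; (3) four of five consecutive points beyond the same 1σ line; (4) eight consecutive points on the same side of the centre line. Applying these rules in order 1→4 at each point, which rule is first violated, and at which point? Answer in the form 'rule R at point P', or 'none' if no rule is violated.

Zone of each point (C = within 1σ̂, B = 1σ̂–2σ̂, A = 2σ̂–3σ̂, * = beyond 3σ̂; sign = side of CL): 1:-B, 2:-C, 3:+C, 4:+C, 5:-C, 6:-B, 7:-C, 8:+C, 9:+C, 10:+B, 11:-B, 12:+A, 13:+A, 14:+C, 15:+C, 16:+B
Rule 2 (two of three consecutive points beyond the same 2σ limit) is satisfied at point 13.

rule 2 at point 13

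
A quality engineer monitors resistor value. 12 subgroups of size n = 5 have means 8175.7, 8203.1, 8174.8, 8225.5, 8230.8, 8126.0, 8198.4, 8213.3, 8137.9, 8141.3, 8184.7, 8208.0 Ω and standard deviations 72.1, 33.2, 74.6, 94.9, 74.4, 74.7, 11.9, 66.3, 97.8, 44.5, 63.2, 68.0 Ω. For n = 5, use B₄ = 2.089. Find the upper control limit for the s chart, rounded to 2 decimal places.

135.02

s̄ = (72.1 + 33.2 + 74.6 + 94.9 + 74.4 + 74.7 + 11.9 + 66.3 + 97.8 + 44.5 + 63.2 + 68.0) / 12 = 64.6333
UCL_s = B₄·s̄ = 2.089 × 64.6333 = 135.0190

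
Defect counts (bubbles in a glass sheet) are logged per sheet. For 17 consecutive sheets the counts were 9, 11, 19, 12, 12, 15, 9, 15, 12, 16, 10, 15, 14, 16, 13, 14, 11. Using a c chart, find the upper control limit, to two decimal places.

c̄ = (9 + 11 + 19 + 12 + 12 + 15 + 9 + 15 + 12 + 16 + 10 + 15 + 14 + 16 + 13 + 14 + 11) / 17 = 223 / 17 = 13.1176
UCL = c̄ + 3√c̄ = 13.1176 + 3 × √13.1176 = 13.1176 + 3 × 3.6218 = 23.9831

23.98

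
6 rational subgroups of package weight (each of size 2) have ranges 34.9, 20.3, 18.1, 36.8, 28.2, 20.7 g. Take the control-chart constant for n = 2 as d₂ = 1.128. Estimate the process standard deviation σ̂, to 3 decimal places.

23.493

R̄ = (34.9 + 20.3 + 18.1 + 36.8 + 28.2 + 20.7) / 6 = 26.5000
σ̂ = R̄ / d₂ = 26.5000 / 1.128 = 23.4929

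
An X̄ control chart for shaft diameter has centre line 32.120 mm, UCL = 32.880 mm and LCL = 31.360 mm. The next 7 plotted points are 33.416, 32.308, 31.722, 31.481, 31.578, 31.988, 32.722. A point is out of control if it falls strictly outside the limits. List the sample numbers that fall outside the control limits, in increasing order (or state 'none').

Compare each point to [31.360, 32.880]: sample 1 = 33.416 > UCL.

1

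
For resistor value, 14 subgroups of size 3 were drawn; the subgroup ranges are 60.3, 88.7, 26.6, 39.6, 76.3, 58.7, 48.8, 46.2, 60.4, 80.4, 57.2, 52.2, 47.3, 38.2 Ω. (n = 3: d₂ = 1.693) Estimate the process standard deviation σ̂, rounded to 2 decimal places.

R̄ = (60.3 + 88.7 + 26.6 + 39.6 + 76.3 + 58.7 + 48.8 + 46.2 + 60.4 + 80.4 + 57.2 + 52.2 + 47.3 + 38.2) / 14 = 55.7786
σ̂ = R̄ / d₂ = 55.7786 / 1.693 = 32.9466

32.95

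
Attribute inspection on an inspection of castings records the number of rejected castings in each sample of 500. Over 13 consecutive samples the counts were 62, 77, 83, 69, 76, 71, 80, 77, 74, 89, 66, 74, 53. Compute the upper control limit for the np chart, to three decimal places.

96.862

p̄ = Σdᵢ / (k·n) = 951 / (13 × 500) = 0.14631
UCL = np̄ + 3·√(np̄(1−p̄)) = 73.1538 + 3 × √(73.1538×0.85369) = 73.1538 + 3 × 7.9026 = 96.8616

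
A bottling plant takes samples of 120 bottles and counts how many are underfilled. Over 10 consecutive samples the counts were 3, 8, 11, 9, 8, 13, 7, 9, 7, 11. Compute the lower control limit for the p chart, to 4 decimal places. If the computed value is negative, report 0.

p̄ = Σdᵢ / (k·n) = 86 / (10 × 120) = 0.07167
LCL = p̄ − 3·√(p̄(1−p̄)/n) = 0.07167 − 3 × 0.02355 = 0.00103

0.0010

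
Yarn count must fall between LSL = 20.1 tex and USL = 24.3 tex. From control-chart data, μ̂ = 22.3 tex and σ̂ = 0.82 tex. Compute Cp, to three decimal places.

Cp = (USL − LSL) / (6σ̂) = (24.3 − 20.1) / (6 × 0.82) = 4.2000 / 4.9200 = 0.8537

0.854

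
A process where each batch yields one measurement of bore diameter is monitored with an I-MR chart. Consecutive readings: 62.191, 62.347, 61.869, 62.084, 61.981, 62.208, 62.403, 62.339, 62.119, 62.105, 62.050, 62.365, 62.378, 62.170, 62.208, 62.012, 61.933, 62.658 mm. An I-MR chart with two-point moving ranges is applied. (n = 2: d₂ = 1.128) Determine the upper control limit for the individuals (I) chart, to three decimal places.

62.706

X̄ = (62.191 + 62.347 + 61.869 + 62.084 + 61.981 + 62.208 + 62.403 + 62.339 + 62.119 + 62.105 + 62.050 + 62.365 + 62.378 + 62.170 + 62.208 + 62.012 + 61.933 + 62.658) / 18 = 62.1900
Moving ranges: 0.156, 0.478, 0.215, 0.103, 0.227, 0.195, 0.064, 0.220, 0.014, 0.055, 0.315, 0.013, 0.208, 0.038, 0.196, 0.079, 0.725; M̄R̄ = 3.3010 / 17 = 0.1942
UCL = X̄ + 3·M̄R̄/d₂ = 62.1900 + 3 × 0.1942 / 1.128 = 62.7064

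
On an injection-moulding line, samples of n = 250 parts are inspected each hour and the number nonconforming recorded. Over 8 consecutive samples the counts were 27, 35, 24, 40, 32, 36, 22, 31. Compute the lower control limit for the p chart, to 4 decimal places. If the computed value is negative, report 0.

p̄ = Σdᵢ / (k·n) = 247 / (8 × 250) = 0.12350
LCL = p̄ − 3·√(p̄(1−p̄)/n) = 0.12350 − 3 × 0.02081 = 0.06107

0.0611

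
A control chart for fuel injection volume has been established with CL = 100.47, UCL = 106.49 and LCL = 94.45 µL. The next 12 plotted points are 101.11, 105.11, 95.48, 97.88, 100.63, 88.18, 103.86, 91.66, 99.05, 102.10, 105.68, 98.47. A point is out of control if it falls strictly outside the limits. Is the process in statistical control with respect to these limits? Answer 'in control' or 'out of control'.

Compare each point to [94.45, 106.49]: sample 6 = 88.18 < LCL; sample 8 = 91.66 < LCL.

out of control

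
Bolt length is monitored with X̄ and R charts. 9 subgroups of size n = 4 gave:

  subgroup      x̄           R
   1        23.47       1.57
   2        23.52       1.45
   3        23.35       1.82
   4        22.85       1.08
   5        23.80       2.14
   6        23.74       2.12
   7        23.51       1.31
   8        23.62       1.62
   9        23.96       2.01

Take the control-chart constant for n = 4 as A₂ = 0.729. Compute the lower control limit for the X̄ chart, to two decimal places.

22.31

X̄̄ = (23.47 + 23.52 + 23.35 + 22.85 + 23.80 + 23.74 + 23.51 + 23.62 + 23.96) / 9 = 211.8200 / 9 = 23.5356
R̄ = (1.57 + 1.45 + 1.82 + 1.08 + 2.14 + 2.12 + 1.31 + 1.62 + 2.01) / 9 = 15.1200 / 9 = 1.6800
LCL = X̄̄ − A₂·R̄ = 23.5356 − 0.729 × 1.6800 = 22.3108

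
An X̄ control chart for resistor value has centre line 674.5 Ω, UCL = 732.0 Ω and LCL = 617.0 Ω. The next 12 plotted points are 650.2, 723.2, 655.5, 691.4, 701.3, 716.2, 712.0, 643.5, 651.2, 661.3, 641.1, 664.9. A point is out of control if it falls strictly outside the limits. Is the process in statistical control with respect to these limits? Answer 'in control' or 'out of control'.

in control

All 12 points lie within [617.0, 732.0].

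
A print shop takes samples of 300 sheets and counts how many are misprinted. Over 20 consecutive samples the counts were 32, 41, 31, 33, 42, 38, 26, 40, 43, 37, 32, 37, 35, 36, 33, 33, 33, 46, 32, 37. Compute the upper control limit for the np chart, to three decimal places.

52.705

p̄ = Σdᵢ / (k·n) = 717 / (20 × 300) = 0.11950
UCL = np̄ + 3·√(np̄(1−p̄)) = 35.8500 + 3 × √(35.8500×0.88050) = 35.8500 + 3 × 5.6184 = 52.7051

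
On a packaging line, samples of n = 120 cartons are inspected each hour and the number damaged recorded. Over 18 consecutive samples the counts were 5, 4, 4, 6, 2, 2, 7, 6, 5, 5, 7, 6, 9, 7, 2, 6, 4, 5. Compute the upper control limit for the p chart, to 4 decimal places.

p̄ = Σdᵢ / (k·n) = 92 / (18 × 120) = 0.04259
UCL = p̄ + 3·√(p̄(1−p̄)/n) = 0.04259 + 3 × √(0.04259×0.95741/120) = 0.04259 + 3 × 0.01843 = 0.09790

0.0979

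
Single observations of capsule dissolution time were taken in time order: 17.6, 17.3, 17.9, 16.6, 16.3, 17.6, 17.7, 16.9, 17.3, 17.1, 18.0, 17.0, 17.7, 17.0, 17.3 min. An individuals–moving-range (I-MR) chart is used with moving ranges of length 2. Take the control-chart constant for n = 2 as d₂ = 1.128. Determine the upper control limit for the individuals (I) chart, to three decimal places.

18.977

X̄ = (17.6 + 17.3 + 17.9 + 16.6 + 16.3 + 17.6 + 17.7 + 16.9 + 17.3 + 17.1 + 18.0 + 17.0 + 17.7 + 17.0 + 17.3) / 15 = 17.2867
Moving ranges: 0.3, 0.6, 1.3, 0.3, 1.3, 0.1, 0.8, 0.4, 0.2, 0.9, 1.0, 0.7, 0.7, 0.3; M̄R̄ = 8.9000 / 14 = 0.6357
UCL = X̄ + 3·M̄R̄/d₂ = 17.2867 + 3 × 0.6357 / 1.128 = 18.9774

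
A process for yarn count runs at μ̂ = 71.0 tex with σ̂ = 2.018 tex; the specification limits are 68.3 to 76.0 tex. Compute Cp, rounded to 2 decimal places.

0.64

Cp = (USL − LSL) / (6σ̂) = (76.0 − 68.3) / (6 × 2.018) = 7.7000 / 12.1080 = 0.6359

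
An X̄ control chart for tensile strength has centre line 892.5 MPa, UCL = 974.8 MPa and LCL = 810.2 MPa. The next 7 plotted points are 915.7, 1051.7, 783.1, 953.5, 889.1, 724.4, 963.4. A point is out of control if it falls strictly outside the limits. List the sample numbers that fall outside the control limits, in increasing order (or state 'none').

2, 3, 6

Compare each point to [810.2, 974.8]: sample 2 = 1051.7 > UCL; sample 3 = 783.1 < LCL; sample 6 = 724.4 < LCL.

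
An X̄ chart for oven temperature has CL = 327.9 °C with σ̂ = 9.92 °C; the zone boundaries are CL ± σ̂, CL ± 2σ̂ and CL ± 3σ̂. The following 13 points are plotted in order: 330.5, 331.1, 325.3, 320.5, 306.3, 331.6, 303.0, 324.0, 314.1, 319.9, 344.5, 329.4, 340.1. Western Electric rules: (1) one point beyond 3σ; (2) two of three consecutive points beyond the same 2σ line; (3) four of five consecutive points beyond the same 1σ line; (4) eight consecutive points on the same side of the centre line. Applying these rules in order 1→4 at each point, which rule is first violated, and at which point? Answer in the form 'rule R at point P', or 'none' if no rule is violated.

rule 2 at point 7

Zone of each point (C = within 1σ̂, B = 1σ̂–2σ̂, A = 2σ̂–3σ̂, * = beyond 3σ̂; sign = side of CL): 1:+C, 2:+C, 3:-C, 4:-C, 5:-A, 6:+C, 7:-A, 8:-C, 9:-B, 10:-C, 11:+B, 12:+C, 13:+B
Rule 2 (two of three consecutive points beyond the same 2σ limit) is satisfied at point 7.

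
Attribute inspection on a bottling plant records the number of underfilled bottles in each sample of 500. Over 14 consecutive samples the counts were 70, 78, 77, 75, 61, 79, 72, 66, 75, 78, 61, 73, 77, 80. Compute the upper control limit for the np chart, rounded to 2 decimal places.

p̄ = Σdᵢ / (k·n) = 1022 / (14 × 500) = 0.14600
UCL = np̄ + 3·√(np̄(1−p̄)) = 73.0000 + 3 × √(73.0000×0.85400) = 73.0000 + 3 × 7.8957 = 96.6871

96.69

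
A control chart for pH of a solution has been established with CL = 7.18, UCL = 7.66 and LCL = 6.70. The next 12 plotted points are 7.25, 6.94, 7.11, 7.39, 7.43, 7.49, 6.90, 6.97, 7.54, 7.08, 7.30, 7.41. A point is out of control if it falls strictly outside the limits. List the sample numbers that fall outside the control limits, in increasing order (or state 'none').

All 12 points lie within [6.70, 7.66].

none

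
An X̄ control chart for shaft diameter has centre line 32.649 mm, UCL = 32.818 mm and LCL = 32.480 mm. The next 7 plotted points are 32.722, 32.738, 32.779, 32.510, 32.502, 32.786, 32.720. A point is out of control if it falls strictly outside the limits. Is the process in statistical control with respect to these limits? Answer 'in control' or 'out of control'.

All 7 points lie within [32.480, 32.818].

in control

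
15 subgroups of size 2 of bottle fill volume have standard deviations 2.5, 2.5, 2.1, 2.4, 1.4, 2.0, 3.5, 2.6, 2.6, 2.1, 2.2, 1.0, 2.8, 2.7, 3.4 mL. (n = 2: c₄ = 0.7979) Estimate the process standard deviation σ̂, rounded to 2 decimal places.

s̄ = (2.5 + 2.5 + 2.1 + 2.4 + 1.4 + 2.0 + 3.5 + 2.6 + 2.6 + 2.1 + 2.2 + 1.0 + 2.8 + 2.7 + 3.4) / 15 = 2.3867
σ̂ = s̄ / c₄ = 2.3867 / 0.7979 = 2.9912

2.99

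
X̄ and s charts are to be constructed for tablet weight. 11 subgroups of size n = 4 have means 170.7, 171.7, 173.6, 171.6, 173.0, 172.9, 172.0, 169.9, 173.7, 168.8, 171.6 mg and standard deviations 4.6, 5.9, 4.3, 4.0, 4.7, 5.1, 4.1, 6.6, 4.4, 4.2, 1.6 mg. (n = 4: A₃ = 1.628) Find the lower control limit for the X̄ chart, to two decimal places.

X̄̄ = (170.7 + 171.7 + 173.6 + 171.6 + 173.0 + 172.9 + 172.0 + 169.9 + 173.7 + 168.8 + 171.6) / 11 = 171.7727
s̄ = (4.6 + 5.9 + 4.3 + 4.0 + 4.7 + 5.1 + 4.1 + 6.6 + 4.4 + 4.2 + 1.6) / 11 = 4.5000
LCL = X̄̄ − A₃·s̄ = 171.7727 − 1.628 × 4.5000 = 164.4467

164.45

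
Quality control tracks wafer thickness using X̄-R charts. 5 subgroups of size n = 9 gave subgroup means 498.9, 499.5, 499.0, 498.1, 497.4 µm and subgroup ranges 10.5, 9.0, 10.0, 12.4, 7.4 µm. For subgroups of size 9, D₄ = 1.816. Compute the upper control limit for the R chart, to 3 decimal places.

R̄ = (10.5 + 9.0 + 10.0 + 12.4 + 7.4) / 5 = 49.3000 / 5 = 9.8600
UCL_R = D₄·R̄ = 1.816 × 9.8600 = 17.9058

17.906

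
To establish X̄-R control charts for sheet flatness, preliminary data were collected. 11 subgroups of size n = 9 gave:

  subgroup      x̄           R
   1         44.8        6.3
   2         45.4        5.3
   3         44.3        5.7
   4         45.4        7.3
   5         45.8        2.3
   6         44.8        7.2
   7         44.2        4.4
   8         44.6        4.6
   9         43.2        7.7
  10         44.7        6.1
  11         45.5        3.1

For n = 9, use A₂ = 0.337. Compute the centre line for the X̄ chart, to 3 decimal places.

44.791

X̄̄ = (44.8 + 45.4 + 44.3 + 45.4 + 45.8 + 44.8 + 44.2 + 44.6 + 43.2 + 44.7 + 45.5) / 11 = 492.7000 / 11 = 44.7909
CL = X̄̄ = 44.7909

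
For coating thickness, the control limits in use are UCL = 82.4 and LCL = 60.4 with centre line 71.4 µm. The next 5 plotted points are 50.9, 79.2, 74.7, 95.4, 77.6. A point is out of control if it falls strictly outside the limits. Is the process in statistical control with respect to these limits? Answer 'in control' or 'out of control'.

out of control

Compare each point to [60.4, 82.4]: sample 1 = 50.9 < LCL; sample 4 = 95.4 > UCL.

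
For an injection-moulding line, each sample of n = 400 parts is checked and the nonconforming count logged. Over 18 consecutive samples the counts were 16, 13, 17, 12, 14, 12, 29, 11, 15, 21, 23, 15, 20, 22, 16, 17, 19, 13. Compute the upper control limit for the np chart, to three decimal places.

p̄ = Σdᵢ / (k·n) = 305 / (18 × 400) = 0.04236
UCL = np̄ + 3·√(np̄(1−p̄)) = 16.9444 + 3 × √(16.9444×0.95764) = 16.9444 + 3 × 4.0282 = 29.0291

29.029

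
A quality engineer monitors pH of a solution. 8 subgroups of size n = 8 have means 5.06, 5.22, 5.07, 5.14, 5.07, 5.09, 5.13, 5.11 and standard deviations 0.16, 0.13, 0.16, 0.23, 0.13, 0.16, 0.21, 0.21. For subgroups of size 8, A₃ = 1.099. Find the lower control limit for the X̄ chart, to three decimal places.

X̄̄ = (5.06 + 5.22 + 5.07 + 5.14 + 5.07 + 5.09 + 5.13 + 5.11) / 8 = 5.1113
s̄ = (0.16 + 0.13 + 0.16 + 0.23 + 0.13 + 0.16 + 0.21 + 0.21) / 8 = 0.1738
LCL = X̄̄ − A₃·s̄ = 5.1113 − 1.099 × 0.1738 = 4.9203

4.920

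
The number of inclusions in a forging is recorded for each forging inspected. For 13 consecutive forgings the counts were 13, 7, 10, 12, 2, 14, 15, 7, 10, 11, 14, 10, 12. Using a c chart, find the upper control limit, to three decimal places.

c̄ = (13 + 7 + 10 + 12 + 2 + 14 + 15 + 7 + 10 + 11 + 14 + 10 + 12) / 13 = 137 / 13 = 10.5385
UCL = c̄ + 3√c̄ = 10.5385 + 3 × √10.5385 = 10.5385 + 3 × 3.2463 = 20.2774

20.277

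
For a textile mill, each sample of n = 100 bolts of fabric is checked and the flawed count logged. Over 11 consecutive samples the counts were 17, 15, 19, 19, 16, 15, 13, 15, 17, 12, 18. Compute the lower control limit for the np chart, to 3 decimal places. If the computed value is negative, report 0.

5.002

p̄ = Σdᵢ / (k·n) = 176 / (11 × 100) = 0.16000
LCL = np̄ − 3·√(np̄(1−p̄)) = 16.0000 − 3 × 3.6661 = 5.0018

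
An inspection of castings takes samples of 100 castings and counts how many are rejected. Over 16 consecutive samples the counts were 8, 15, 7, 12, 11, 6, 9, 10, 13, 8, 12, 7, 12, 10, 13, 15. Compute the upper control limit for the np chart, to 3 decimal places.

p̄ = Σdᵢ / (k·n) = 168 / (16 × 100) = 0.10500
UCL = np̄ + 3·√(np̄(1−p̄)) = 10.5000 + 3 × √(10.5000×0.89500) = 10.5000 + 3 × 3.0655 = 19.6966

19.697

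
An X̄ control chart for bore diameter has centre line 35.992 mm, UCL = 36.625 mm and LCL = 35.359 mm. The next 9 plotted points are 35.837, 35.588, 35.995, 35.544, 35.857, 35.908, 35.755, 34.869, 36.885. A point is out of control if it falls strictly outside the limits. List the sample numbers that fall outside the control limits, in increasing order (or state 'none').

8, 9

Compare each point to [35.359, 36.625]: sample 8 = 34.869 < LCL; sample 9 = 36.885 > UCL.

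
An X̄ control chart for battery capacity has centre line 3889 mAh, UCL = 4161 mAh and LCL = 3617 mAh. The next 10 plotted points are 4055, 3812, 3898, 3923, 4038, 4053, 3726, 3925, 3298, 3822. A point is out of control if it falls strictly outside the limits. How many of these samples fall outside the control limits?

1

Compare each point to [3617, 4161]: sample 9 = 3298 < LCL.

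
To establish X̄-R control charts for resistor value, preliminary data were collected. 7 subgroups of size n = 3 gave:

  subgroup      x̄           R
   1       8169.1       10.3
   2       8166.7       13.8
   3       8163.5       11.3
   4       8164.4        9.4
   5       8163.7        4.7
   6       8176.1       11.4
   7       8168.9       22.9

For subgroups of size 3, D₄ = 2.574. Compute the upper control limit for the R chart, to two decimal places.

R̄ = (10.3 + 13.8 + 11.3 + 9.4 + 4.7 + 11.4 + 22.9) / 7 = 83.8000 / 7 = 11.9714
UCL_R = D₄·R̄ = 2.574 × 11.9714 = 30.8145

30.81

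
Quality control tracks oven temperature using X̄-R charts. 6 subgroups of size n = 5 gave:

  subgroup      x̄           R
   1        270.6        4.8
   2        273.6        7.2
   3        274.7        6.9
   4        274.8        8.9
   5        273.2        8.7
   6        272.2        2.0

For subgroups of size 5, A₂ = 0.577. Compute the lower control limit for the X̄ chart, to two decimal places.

X̄̄ = (270.6 + 273.6 + 274.7 + 274.8 + 273.2 + 272.2) / 6 = 1639.1000 / 6 = 273.1833
R̄ = (4.8 + 7.2 + 6.9 + 8.9 + 8.7 + 2.0) / 6 = 38.5000 / 6 = 6.4167
LCL = X̄̄ − A₂·R̄ = 273.1833 − 0.577 × 6.4167 = 269.4809

269.48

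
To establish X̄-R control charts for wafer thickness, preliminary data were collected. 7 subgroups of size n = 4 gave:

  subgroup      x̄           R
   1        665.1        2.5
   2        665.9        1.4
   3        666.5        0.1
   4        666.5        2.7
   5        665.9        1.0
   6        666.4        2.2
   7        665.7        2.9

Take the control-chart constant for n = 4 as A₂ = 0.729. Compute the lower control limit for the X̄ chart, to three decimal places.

X̄̄ = (665.1 + 665.9 + 666.5 + 666.5 + 665.9 + 666.4 + 665.7) / 7 = 4662.0000 / 7 = 666.0000
R̄ = (2.5 + 1.4 + 0.1 + 2.7 + 1.0 + 2.2 + 2.9) / 7 = 12.8000 / 7 = 1.8286
LCL = X̄̄ − A₂·R̄ = 666.0000 − 0.729 × 1.8286 = 664.6670

664.667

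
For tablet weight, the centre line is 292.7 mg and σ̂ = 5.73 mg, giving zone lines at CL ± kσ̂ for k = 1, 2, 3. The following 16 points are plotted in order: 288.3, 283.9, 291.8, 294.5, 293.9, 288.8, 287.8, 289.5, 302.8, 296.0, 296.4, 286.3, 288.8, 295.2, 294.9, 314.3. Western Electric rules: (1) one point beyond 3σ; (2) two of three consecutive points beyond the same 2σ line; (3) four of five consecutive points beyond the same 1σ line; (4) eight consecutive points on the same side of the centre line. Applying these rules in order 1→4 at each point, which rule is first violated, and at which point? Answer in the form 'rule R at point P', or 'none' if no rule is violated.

rule 1 at point 16

Zone of each point (C = within 1σ̂, B = 1σ̂–2σ̂, A = 2σ̂–3σ̂, * = beyond 3σ̂; sign = side of CL): 1:-C, 2:-B, 3:-C, 4:+C, 5:+C, 6:-C, 7:-C, 8:-C, 9:+B, 10:+C, 11:+C, 12:-B, 13:-C, 14:+C, 15:+C, 16:+*
Rule 1 (one point beyond the 3σ limits) is satisfied at point 16.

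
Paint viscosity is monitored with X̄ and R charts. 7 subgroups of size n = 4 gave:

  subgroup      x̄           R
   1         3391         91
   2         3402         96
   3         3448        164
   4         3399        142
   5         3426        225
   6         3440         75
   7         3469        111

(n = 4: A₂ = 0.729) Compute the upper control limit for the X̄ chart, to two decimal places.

X̄̄ = (3391 + 3402 + 3448 + 3399 + 3426 + 3440 + 3469) / 7 = 23975.0000 / 7 = 3425.0000
R̄ = (91 + 96 + 164 + 142 + 225 + 75 + 111) / 7 = 904.0000 / 7 = 129.1429
UCL = X̄̄ + A₂·R̄ = 3425.0000 + 0.729 × 129.1429 = 3519.1451

3519.15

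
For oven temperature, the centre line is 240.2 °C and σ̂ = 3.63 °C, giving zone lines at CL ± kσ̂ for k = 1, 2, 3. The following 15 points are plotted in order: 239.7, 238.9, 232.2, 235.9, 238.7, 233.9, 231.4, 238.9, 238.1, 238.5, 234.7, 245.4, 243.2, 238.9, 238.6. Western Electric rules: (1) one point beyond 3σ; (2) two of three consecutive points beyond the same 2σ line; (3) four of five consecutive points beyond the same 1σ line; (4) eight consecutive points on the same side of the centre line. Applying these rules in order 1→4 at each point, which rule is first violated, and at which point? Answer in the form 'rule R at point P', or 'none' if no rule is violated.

Zone of each point (C = within 1σ̂, B = 1σ̂–2σ̂, A = 2σ̂–3σ̂, * = beyond 3σ̂; sign = side of CL): 1:-C, 2:-C, 3:-A, 4:-B, 5:-C, 6:-B, 7:-A, 8:-C, 9:-C, 10:-C, 11:-B, 12:+B, 13:+C, 14:-C, 15:-C
Rule 3 (four of five consecutive points beyond the same 1σ limit) is satisfied at point 7.

rule 3 at point 7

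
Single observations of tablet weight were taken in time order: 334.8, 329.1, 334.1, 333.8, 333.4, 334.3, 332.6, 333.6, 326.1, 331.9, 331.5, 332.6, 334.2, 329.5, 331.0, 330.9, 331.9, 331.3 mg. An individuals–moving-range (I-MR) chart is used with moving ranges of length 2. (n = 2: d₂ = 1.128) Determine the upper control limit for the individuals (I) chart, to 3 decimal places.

X̄ = (334.8 + 329.1 + 334.1 + 333.8 + 333.4 + 334.3 + 332.6 + 333.6 + 326.1 + 331.9 + 331.5 + 332.6 + 334.2 + 329.5 + 331.0 + 330.9 + 331.9 + 331.3) / 18 = 332.0333
Moving ranges: 5.7, 5.0, 0.3, 0.4, 0.9, 1.7, 1.0, 7.5, 5.8, 0.4, 1.1, 1.6, 4.7, 1.5, 0.1, 1.0, 0.6; M̄R̄ = 39.3000 / 17 = 2.3118
UCL = X̄ + 3·M̄R̄/d₂ = 332.0333 + 3 × 2.3118 / 1.128 = 338.1816

338.182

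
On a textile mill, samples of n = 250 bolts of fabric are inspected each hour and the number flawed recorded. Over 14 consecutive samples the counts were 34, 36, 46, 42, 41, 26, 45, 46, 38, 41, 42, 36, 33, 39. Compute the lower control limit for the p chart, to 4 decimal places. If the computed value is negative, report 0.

p̄ = Σdᵢ / (k·n) = 545 / (14 × 250) = 0.15571
LCL = p̄ − 3·√(p̄(1−p̄)/n) = 0.15571 − 3 × 0.02293 = 0.08692

0.0869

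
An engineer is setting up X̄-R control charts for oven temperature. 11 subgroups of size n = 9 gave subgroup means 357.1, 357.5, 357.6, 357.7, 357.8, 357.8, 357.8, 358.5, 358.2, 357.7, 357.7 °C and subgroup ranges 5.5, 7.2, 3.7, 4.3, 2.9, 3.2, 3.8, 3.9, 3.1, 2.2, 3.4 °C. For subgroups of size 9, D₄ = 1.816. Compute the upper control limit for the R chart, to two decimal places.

7.13

R̄ = (5.5 + 7.2 + 3.7 + 4.3 + 2.9 + 3.2 + 3.8 + 3.9 + 3.1 + 2.2 + 3.4) / 11 = 43.2000 / 11 = 3.9273
UCL_R = D₄·R̄ = 1.816 × 3.9273 = 7.1319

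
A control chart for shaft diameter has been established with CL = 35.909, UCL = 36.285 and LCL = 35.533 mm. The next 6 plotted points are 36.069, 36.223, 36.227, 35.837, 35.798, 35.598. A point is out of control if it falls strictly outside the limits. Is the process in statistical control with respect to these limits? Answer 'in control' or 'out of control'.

All 6 points lie within [35.533, 36.285].

in control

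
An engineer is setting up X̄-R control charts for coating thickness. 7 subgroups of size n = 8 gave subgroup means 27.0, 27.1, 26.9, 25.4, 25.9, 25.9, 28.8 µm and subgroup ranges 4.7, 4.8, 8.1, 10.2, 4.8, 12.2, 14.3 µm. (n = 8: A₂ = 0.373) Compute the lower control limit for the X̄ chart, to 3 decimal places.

X̄̄ = (27.0 + 27.1 + 26.9 + 25.4 + 25.9 + 25.9 + 28.8) / 7 = 187.0000 / 7 = 26.7143
R̄ = (4.7 + 4.8 + 8.1 + 10.2 + 4.8 + 12.2 + 14.3) / 7 = 59.1000 / 7 = 8.4429
LCL = X̄̄ − A₂·R̄ = 26.7143 − 0.373 × 8.4429 = 23.5651

23.565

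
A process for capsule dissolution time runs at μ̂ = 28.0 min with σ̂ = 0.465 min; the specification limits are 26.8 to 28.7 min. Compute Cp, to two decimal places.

0.68

Cp = (USL − LSL) / (6σ̂) = (28.7 − 26.8) / (6 × 0.465) = 1.9000 / 2.7900 = 0.6810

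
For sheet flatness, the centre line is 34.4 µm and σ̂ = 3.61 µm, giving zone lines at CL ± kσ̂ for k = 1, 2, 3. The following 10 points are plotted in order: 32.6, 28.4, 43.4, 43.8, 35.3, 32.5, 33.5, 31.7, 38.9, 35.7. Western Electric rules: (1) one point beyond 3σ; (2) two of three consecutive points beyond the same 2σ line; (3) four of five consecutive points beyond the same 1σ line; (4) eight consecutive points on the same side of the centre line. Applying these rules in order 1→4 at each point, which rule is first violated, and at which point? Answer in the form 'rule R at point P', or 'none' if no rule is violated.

rule 2 at point 4

Zone of each point (C = within 1σ̂, B = 1σ̂–2σ̂, A = 2σ̂–3σ̂, * = beyond 3σ̂; sign = side of CL): 1:-C, 2:-B, 3:+A, 4:+A, 5:+C, 6:-C, 7:-C, 8:-C, 9:+B, 10:+C
Rule 2 (two of three consecutive points beyond the same 2σ limit) is satisfied at point 4.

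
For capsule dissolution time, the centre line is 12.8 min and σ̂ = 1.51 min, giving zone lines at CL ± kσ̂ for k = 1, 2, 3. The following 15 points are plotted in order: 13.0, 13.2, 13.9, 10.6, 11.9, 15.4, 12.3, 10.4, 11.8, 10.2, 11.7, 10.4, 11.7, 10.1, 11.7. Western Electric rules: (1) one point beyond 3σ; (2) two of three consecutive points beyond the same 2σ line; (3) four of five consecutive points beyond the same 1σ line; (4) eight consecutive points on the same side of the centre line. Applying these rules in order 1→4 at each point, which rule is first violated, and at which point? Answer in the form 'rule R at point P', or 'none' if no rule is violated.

rule 4 at point 14

Zone of each point (C = within 1σ̂, B = 1σ̂–2σ̂, A = 2σ̂–3σ̂, * = beyond 3σ̂; sign = side of CL): 1:+C, 2:+C, 3:+C, 4:-B, 5:-C, 6:+B, 7:-C, 8:-B, 9:-C, 10:-B, 11:-C, 12:-B, 13:-C, 14:-B, 15:-C
Rule 4 (eight consecutive points on the same side of the centre line) is satisfied at point 14.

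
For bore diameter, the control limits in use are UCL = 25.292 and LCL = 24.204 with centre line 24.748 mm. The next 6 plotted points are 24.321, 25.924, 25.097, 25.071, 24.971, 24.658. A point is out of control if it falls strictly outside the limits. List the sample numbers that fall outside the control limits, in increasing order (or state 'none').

2

Compare each point to [24.204, 25.292]: sample 2 = 25.924 > UCL.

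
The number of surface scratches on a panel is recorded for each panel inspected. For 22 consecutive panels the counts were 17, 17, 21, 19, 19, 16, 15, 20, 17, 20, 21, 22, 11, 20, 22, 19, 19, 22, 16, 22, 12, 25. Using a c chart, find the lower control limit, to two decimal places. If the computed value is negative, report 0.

c̄ = (17 + 17 + 21 + 19 + 19 + 16 + 15 + 20 + 17 + 20 + 21 + 22 + 11 + 20 + 22 + 19 + 19 + 22 + 16 + 22 + 12 + 25) / 22 = 412 / 22 = 18.7273
LCL = c̄ − 3√c̄ = 18.7273 − 3 × 4.3275 = 5.7448

5.74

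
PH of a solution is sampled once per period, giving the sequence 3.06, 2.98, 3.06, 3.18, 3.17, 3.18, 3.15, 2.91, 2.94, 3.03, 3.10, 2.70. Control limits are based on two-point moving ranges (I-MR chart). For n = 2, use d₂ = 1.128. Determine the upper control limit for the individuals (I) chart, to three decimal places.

3.319

X̄ = (3.06 + 2.98 + 3.06 + 3.18 + 3.17 + 3.18 + 3.15 + 2.91 + 2.94 + 3.03 + 3.10 + 2.70) / 12 = 3.0383
Moving ranges: 0.08, 0.08, 0.12, 0.01, 0.01, 0.03, 0.24, 0.03, 0.09, 0.07, 0.40; M̄R̄ = 1.1600 / 11 = 0.1055
UCL = X̄ + 3·M̄R̄/d₂ = 3.0383 + 3 × 0.1055 / 1.128 = 3.3188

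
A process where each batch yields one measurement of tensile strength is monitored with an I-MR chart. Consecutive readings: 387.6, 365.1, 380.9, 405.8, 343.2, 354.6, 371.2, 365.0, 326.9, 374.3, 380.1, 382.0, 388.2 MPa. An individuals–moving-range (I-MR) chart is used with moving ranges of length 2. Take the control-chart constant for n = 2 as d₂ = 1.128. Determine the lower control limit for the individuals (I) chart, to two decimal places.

313.66

X̄ = (387.6 + 365.1 + 380.9 + 405.8 + 343.2 + 354.6 + 371.2 + 365.0 + 326.9 + 374.3 + 380.1 + 382.0 + 388.2) / 13 = 371.1462
Moving ranges: 22.5, 15.8, 24.9, 62.6, 11.4, 16.6, 6.2, 38.1, 47.4, 5.8, 1.9, 6.2; M̄R̄ = 259.4000 / 12 = 21.6167
LCL = X̄ − 3·M̄R̄/d₂ = 371.1462 − 3 × 21.6167 / 1.128 = 313.6550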